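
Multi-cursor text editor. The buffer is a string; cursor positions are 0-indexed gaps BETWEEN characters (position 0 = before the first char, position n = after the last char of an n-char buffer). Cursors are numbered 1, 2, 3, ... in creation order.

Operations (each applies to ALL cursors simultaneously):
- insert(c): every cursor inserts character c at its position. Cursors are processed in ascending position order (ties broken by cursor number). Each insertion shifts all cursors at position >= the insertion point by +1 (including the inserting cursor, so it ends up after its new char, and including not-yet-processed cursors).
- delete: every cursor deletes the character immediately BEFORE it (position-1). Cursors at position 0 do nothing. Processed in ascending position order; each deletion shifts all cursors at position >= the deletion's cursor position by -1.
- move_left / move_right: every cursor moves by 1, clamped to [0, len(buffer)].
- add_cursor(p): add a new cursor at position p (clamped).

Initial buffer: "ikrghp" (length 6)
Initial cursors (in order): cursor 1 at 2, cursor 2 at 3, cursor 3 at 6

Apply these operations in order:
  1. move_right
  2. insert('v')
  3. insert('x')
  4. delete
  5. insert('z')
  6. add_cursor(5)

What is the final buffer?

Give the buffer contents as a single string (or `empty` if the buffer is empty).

After op 1 (move_right): buffer="ikrghp" (len 6), cursors c1@3 c2@4 c3@6, authorship ......
After op 2 (insert('v')): buffer="ikrvgvhpv" (len 9), cursors c1@4 c2@6 c3@9, authorship ...1.2..3
After op 3 (insert('x')): buffer="ikrvxgvxhpvx" (len 12), cursors c1@5 c2@8 c3@12, authorship ...11.22..33
After op 4 (delete): buffer="ikrvgvhpv" (len 9), cursors c1@4 c2@6 c3@9, authorship ...1.2..3
After op 5 (insert('z')): buffer="ikrvzgvzhpvz" (len 12), cursors c1@5 c2@8 c3@12, authorship ...11.22..33
After op 6 (add_cursor(5)): buffer="ikrvzgvzhpvz" (len 12), cursors c1@5 c4@5 c2@8 c3@12, authorship ...11.22..33

Answer: ikrvzgvzhpvz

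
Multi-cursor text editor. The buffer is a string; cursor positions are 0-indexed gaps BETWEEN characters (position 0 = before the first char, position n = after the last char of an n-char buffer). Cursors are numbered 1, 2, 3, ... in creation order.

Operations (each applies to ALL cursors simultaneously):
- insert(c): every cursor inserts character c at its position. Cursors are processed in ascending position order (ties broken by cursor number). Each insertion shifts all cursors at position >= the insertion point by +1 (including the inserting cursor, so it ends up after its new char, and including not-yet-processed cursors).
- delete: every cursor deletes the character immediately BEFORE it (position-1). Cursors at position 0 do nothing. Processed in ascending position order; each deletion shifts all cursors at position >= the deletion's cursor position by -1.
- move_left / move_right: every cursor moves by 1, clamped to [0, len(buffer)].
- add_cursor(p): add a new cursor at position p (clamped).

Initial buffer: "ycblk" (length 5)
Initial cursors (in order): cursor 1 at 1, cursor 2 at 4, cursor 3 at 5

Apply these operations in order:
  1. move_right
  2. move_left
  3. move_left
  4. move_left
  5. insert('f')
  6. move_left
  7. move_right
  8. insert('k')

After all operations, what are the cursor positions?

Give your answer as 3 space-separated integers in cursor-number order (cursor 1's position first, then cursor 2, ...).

Answer: 2 8 8

Derivation:
After op 1 (move_right): buffer="ycblk" (len 5), cursors c1@2 c2@5 c3@5, authorship .....
After op 2 (move_left): buffer="ycblk" (len 5), cursors c1@1 c2@4 c3@4, authorship .....
After op 3 (move_left): buffer="ycblk" (len 5), cursors c1@0 c2@3 c3@3, authorship .....
After op 4 (move_left): buffer="ycblk" (len 5), cursors c1@0 c2@2 c3@2, authorship .....
After op 5 (insert('f')): buffer="fycffblk" (len 8), cursors c1@1 c2@5 c3@5, authorship 1..23...
After op 6 (move_left): buffer="fycffblk" (len 8), cursors c1@0 c2@4 c3@4, authorship 1..23...
After op 7 (move_right): buffer="fycffblk" (len 8), cursors c1@1 c2@5 c3@5, authorship 1..23...
After op 8 (insert('k')): buffer="fkycffkkblk" (len 11), cursors c1@2 c2@8 c3@8, authorship 11..2323...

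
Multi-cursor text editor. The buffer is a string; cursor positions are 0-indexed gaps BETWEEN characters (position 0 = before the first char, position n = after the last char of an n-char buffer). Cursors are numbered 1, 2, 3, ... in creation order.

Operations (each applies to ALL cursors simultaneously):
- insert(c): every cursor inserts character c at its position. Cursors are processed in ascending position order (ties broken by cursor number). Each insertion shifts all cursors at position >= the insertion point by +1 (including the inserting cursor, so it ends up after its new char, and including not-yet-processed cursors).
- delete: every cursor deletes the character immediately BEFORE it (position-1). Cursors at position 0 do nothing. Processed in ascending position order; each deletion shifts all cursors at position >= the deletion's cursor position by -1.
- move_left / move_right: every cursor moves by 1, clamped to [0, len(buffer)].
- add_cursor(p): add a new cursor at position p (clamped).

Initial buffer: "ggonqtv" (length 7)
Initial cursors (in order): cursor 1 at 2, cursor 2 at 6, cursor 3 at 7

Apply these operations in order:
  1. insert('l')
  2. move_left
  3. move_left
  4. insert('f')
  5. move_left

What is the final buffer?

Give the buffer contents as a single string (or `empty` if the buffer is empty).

Answer: gfglonqftlfvl

Derivation:
After op 1 (insert('l')): buffer="gglonqtlvl" (len 10), cursors c1@3 c2@8 c3@10, authorship ..1....2.3
After op 2 (move_left): buffer="gglonqtlvl" (len 10), cursors c1@2 c2@7 c3@9, authorship ..1....2.3
After op 3 (move_left): buffer="gglonqtlvl" (len 10), cursors c1@1 c2@6 c3@8, authorship ..1....2.3
After op 4 (insert('f')): buffer="gfglonqftlfvl" (len 13), cursors c1@2 c2@8 c3@11, authorship .1.1...2.23.3
After op 5 (move_left): buffer="gfglonqftlfvl" (len 13), cursors c1@1 c2@7 c3@10, authorship .1.1...2.23.3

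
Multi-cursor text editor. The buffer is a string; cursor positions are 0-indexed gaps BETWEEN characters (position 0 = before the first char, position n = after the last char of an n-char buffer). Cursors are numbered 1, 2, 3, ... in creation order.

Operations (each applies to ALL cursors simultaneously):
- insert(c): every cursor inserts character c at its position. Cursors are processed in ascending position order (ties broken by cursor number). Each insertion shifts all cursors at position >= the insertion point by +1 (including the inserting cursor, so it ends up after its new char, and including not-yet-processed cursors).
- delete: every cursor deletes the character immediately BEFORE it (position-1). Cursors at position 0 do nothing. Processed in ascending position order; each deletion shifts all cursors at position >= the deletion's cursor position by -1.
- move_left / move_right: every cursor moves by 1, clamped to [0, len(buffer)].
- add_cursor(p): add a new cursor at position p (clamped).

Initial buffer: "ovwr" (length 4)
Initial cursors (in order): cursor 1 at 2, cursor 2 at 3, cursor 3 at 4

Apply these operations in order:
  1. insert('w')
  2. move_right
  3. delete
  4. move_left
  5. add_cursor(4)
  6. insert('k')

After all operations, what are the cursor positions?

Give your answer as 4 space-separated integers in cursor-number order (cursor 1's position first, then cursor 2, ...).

After op 1 (insert('w')): buffer="ovwwwrw" (len 7), cursors c1@3 c2@5 c3@7, authorship ..1.2.3
After op 2 (move_right): buffer="ovwwwrw" (len 7), cursors c1@4 c2@6 c3@7, authorship ..1.2.3
After op 3 (delete): buffer="ovww" (len 4), cursors c1@3 c2@4 c3@4, authorship ..12
After op 4 (move_left): buffer="ovww" (len 4), cursors c1@2 c2@3 c3@3, authorship ..12
After op 5 (add_cursor(4)): buffer="ovww" (len 4), cursors c1@2 c2@3 c3@3 c4@4, authorship ..12
After op 6 (insert('k')): buffer="ovkwkkwk" (len 8), cursors c1@3 c2@6 c3@6 c4@8, authorship ..112324

Answer: 3 6 6 8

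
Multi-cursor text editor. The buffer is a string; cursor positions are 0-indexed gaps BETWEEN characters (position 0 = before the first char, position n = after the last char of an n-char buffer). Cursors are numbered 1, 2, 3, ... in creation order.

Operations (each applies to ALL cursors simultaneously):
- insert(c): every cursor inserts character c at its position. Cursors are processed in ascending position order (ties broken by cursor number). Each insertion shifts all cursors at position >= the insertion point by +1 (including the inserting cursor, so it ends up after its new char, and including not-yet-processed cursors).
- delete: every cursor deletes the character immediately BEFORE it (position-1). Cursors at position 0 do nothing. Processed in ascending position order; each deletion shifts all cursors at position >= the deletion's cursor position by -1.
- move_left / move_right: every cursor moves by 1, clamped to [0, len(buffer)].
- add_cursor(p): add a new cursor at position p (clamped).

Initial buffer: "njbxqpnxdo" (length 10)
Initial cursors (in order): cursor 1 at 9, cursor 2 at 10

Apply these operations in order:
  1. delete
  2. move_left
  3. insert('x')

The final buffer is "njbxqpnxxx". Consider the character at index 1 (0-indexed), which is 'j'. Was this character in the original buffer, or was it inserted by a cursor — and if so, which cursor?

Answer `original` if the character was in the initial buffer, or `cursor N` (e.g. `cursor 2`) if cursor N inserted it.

After op 1 (delete): buffer="njbxqpnx" (len 8), cursors c1@8 c2@8, authorship ........
After op 2 (move_left): buffer="njbxqpnx" (len 8), cursors c1@7 c2@7, authorship ........
After op 3 (insert('x')): buffer="njbxqpnxxx" (len 10), cursors c1@9 c2@9, authorship .......12.
Authorship (.=original, N=cursor N): . . . . . . . 1 2 .
Index 1: author = original

Answer: original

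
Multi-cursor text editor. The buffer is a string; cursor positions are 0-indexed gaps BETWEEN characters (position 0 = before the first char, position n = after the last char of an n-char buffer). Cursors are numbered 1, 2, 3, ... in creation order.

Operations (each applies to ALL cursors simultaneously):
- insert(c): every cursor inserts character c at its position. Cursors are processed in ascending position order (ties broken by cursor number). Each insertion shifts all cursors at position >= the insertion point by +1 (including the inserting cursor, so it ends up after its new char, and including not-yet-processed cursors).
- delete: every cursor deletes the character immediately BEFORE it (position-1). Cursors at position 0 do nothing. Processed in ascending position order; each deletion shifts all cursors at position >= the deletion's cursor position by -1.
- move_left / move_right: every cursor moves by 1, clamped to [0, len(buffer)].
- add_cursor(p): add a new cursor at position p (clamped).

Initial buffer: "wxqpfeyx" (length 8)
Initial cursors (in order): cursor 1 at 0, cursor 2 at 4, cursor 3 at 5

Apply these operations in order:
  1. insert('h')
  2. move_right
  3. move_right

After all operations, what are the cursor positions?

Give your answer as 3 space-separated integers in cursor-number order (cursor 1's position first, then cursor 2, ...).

After op 1 (insert('h')): buffer="hwxqphfheyx" (len 11), cursors c1@1 c2@6 c3@8, authorship 1....2.3...
After op 2 (move_right): buffer="hwxqphfheyx" (len 11), cursors c1@2 c2@7 c3@9, authorship 1....2.3...
After op 3 (move_right): buffer="hwxqphfheyx" (len 11), cursors c1@3 c2@8 c3@10, authorship 1....2.3...

Answer: 3 8 10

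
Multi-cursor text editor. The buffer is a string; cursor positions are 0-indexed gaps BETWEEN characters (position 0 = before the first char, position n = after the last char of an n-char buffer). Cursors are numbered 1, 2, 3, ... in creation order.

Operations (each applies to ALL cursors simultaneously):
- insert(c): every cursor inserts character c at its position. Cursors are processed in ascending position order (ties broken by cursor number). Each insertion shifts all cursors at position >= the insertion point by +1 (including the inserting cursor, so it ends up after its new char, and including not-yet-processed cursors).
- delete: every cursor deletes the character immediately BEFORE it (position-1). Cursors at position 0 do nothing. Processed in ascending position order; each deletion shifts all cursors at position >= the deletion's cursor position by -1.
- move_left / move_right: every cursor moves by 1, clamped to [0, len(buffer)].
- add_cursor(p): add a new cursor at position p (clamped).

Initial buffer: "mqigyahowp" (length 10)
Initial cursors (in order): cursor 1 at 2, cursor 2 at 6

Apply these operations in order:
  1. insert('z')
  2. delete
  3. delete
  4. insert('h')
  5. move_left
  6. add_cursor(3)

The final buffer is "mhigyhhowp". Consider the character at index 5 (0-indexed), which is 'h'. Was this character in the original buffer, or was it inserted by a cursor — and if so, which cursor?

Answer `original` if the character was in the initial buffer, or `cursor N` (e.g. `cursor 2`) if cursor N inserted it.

After op 1 (insert('z')): buffer="mqzigyazhowp" (len 12), cursors c1@3 c2@8, authorship ..1....2....
After op 2 (delete): buffer="mqigyahowp" (len 10), cursors c1@2 c2@6, authorship ..........
After op 3 (delete): buffer="migyhowp" (len 8), cursors c1@1 c2@4, authorship ........
After op 4 (insert('h')): buffer="mhigyhhowp" (len 10), cursors c1@2 c2@6, authorship .1...2....
After op 5 (move_left): buffer="mhigyhhowp" (len 10), cursors c1@1 c2@5, authorship .1...2....
After op 6 (add_cursor(3)): buffer="mhigyhhowp" (len 10), cursors c1@1 c3@3 c2@5, authorship .1...2....
Authorship (.=original, N=cursor N): . 1 . . . 2 . . . .
Index 5: author = 2

Answer: cursor 2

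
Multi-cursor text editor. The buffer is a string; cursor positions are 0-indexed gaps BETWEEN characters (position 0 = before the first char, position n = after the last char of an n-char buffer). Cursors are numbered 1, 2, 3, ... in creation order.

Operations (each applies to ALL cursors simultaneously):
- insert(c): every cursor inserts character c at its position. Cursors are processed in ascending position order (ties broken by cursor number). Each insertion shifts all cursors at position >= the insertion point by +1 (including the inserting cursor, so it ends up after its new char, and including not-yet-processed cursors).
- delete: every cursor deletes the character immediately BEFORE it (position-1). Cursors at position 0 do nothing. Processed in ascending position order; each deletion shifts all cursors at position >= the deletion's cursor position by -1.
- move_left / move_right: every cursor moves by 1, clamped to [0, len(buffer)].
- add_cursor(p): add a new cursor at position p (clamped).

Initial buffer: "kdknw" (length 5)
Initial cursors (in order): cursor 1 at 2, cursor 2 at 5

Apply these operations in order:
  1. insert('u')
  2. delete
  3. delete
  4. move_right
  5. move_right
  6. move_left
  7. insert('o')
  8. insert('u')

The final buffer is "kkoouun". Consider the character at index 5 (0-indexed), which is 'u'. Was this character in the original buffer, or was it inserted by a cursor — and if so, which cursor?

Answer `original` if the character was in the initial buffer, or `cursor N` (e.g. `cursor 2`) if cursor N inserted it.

Answer: cursor 2

Derivation:
After op 1 (insert('u')): buffer="kduknwu" (len 7), cursors c1@3 c2@7, authorship ..1...2
After op 2 (delete): buffer="kdknw" (len 5), cursors c1@2 c2@5, authorship .....
After op 3 (delete): buffer="kkn" (len 3), cursors c1@1 c2@3, authorship ...
After op 4 (move_right): buffer="kkn" (len 3), cursors c1@2 c2@3, authorship ...
After op 5 (move_right): buffer="kkn" (len 3), cursors c1@3 c2@3, authorship ...
After op 6 (move_left): buffer="kkn" (len 3), cursors c1@2 c2@2, authorship ...
After op 7 (insert('o')): buffer="kkoon" (len 5), cursors c1@4 c2@4, authorship ..12.
After op 8 (insert('u')): buffer="kkoouun" (len 7), cursors c1@6 c2@6, authorship ..1212.
Authorship (.=original, N=cursor N): . . 1 2 1 2 .
Index 5: author = 2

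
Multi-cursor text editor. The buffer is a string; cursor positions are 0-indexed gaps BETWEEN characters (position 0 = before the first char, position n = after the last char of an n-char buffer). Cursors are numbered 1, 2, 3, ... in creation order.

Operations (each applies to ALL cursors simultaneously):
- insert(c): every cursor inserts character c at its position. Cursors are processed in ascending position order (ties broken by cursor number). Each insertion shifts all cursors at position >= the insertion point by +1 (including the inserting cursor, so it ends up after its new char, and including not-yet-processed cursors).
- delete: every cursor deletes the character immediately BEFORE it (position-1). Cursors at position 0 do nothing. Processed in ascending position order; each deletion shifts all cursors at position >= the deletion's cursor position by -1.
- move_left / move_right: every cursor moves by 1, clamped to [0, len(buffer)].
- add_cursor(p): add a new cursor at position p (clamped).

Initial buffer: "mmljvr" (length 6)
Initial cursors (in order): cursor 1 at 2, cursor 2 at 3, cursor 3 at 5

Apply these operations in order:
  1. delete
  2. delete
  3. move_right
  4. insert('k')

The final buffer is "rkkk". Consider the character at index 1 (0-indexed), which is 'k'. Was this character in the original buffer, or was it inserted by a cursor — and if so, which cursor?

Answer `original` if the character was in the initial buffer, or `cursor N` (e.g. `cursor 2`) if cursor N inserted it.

Answer: cursor 1

Derivation:
After op 1 (delete): buffer="mjr" (len 3), cursors c1@1 c2@1 c3@2, authorship ...
After op 2 (delete): buffer="r" (len 1), cursors c1@0 c2@0 c3@0, authorship .
After op 3 (move_right): buffer="r" (len 1), cursors c1@1 c2@1 c3@1, authorship .
After op 4 (insert('k')): buffer="rkkk" (len 4), cursors c1@4 c2@4 c3@4, authorship .123
Authorship (.=original, N=cursor N): . 1 2 3
Index 1: author = 1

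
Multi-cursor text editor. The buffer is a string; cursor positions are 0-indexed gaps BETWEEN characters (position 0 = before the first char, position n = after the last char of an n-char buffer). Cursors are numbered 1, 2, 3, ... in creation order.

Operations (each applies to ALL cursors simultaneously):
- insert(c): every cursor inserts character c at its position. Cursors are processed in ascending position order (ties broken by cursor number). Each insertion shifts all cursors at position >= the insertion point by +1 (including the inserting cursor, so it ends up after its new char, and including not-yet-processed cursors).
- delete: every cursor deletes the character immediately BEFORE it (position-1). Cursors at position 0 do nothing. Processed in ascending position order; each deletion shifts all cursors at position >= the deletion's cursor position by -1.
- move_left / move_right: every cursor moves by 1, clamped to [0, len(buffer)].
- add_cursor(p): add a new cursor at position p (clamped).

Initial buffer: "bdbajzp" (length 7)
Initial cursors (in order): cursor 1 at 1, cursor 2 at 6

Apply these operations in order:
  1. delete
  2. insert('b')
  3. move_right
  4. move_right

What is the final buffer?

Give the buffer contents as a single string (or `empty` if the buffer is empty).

After op 1 (delete): buffer="dbajp" (len 5), cursors c1@0 c2@4, authorship .....
After op 2 (insert('b')): buffer="bdbajbp" (len 7), cursors c1@1 c2@6, authorship 1....2.
After op 3 (move_right): buffer="bdbajbp" (len 7), cursors c1@2 c2@7, authorship 1....2.
After op 4 (move_right): buffer="bdbajbp" (len 7), cursors c1@3 c2@7, authorship 1....2.

Answer: bdbajbp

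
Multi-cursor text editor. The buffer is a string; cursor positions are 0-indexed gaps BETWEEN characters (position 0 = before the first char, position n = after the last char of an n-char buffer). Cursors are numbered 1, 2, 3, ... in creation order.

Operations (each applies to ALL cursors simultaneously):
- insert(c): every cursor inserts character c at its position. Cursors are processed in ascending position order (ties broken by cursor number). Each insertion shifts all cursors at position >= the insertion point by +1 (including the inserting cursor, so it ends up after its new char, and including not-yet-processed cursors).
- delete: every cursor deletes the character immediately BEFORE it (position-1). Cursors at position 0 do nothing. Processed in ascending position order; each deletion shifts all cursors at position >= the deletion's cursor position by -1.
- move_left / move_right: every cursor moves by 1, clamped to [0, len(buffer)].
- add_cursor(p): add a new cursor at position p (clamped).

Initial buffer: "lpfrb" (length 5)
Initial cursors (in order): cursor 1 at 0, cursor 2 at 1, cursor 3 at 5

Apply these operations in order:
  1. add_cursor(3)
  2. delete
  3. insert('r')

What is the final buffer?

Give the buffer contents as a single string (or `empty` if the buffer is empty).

After op 1 (add_cursor(3)): buffer="lpfrb" (len 5), cursors c1@0 c2@1 c4@3 c3@5, authorship .....
After op 2 (delete): buffer="pr" (len 2), cursors c1@0 c2@0 c4@1 c3@2, authorship ..
After op 3 (insert('r')): buffer="rrprrr" (len 6), cursors c1@2 c2@2 c4@4 c3@6, authorship 12.4.3

Answer: rrprrr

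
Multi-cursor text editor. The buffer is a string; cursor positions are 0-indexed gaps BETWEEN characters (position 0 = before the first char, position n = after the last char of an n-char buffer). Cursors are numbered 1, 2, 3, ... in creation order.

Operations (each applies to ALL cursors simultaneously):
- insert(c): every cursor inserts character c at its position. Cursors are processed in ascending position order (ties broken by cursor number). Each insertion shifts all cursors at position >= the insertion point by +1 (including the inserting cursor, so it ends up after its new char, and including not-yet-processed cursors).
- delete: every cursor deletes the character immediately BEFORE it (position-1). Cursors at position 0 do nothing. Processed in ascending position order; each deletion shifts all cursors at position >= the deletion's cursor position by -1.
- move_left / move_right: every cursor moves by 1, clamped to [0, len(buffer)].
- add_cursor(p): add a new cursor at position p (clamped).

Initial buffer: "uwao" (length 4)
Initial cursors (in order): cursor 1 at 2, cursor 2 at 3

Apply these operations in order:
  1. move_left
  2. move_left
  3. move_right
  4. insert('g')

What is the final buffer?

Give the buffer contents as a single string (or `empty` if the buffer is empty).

After op 1 (move_left): buffer="uwao" (len 4), cursors c1@1 c2@2, authorship ....
After op 2 (move_left): buffer="uwao" (len 4), cursors c1@0 c2@1, authorship ....
After op 3 (move_right): buffer="uwao" (len 4), cursors c1@1 c2@2, authorship ....
After op 4 (insert('g')): buffer="ugwgao" (len 6), cursors c1@2 c2@4, authorship .1.2..

Answer: ugwgao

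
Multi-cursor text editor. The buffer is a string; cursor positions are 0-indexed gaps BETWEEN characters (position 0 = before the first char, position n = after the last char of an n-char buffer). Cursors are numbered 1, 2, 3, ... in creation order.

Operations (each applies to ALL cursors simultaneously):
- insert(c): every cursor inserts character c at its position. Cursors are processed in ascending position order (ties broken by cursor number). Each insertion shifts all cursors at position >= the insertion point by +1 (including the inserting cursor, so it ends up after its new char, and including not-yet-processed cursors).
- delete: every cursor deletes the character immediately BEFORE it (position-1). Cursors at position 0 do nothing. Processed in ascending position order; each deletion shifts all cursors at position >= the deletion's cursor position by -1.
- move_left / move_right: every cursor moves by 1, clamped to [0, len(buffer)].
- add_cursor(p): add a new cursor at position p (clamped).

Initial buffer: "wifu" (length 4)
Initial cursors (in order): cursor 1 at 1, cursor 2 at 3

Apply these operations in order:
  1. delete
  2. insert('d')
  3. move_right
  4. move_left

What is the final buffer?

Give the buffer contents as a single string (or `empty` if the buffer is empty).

Answer: didu

Derivation:
After op 1 (delete): buffer="iu" (len 2), cursors c1@0 c2@1, authorship ..
After op 2 (insert('d')): buffer="didu" (len 4), cursors c1@1 c2@3, authorship 1.2.
After op 3 (move_right): buffer="didu" (len 4), cursors c1@2 c2@4, authorship 1.2.
After op 4 (move_left): buffer="didu" (len 4), cursors c1@1 c2@3, authorship 1.2.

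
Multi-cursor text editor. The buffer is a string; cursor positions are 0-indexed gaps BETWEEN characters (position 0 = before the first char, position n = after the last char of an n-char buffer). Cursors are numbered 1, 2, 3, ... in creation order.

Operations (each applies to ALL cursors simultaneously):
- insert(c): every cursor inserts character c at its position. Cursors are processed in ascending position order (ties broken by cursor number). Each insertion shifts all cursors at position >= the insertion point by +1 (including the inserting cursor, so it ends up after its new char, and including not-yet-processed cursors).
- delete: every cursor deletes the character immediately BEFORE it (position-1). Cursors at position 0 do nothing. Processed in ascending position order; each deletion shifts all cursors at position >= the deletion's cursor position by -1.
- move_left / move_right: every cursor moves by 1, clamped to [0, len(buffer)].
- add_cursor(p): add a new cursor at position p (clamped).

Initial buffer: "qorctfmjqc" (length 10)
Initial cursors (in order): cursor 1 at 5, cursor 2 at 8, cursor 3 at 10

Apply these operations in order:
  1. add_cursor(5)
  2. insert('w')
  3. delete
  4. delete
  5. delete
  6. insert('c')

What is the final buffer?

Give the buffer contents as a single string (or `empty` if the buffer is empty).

Answer: qccfcc

Derivation:
After op 1 (add_cursor(5)): buffer="qorctfmjqc" (len 10), cursors c1@5 c4@5 c2@8 c3@10, authorship ..........
After op 2 (insert('w')): buffer="qorctwwfmjwqcw" (len 14), cursors c1@7 c4@7 c2@11 c3@14, authorship .....14...2..3
After op 3 (delete): buffer="qorctfmjqc" (len 10), cursors c1@5 c4@5 c2@8 c3@10, authorship ..........
After op 4 (delete): buffer="qorfmq" (len 6), cursors c1@3 c4@3 c2@5 c3@6, authorship ......
After op 5 (delete): buffer="qf" (len 2), cursors c1@1 c4@1 c2@2 c3@2, authorship ..
After op 6 (insert('c')): buffer="qccfcc" (len 6), cursors c1@3 c4@3 c2@6 c3@6, authorship .14.23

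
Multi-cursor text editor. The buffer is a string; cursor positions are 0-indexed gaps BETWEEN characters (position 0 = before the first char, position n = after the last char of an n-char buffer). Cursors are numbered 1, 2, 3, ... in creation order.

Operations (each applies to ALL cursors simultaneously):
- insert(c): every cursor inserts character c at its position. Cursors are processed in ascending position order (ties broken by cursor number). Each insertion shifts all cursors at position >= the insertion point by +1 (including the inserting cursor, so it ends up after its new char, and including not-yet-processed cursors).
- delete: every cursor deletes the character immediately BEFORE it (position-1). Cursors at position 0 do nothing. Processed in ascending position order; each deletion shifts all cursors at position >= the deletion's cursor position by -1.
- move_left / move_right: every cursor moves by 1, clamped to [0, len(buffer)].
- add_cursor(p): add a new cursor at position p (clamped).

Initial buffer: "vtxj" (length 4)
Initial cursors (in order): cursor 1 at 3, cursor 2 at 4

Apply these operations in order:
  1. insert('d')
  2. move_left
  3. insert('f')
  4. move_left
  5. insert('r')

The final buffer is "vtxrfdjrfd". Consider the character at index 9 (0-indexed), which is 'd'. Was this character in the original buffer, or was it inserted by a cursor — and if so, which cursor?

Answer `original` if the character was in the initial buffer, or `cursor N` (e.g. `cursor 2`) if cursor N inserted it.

Answer: cursor 2

Derivation:
After op 1 (insert('d')): buffer="vtxdjd" (len 6), cursors c1@4 c2@6, authorship ...1.2
After op 2 (move_left): buffer="vtxdjd" (len 6), cursors c1@3 c2@5, authorship ...1.2
After op 3 (insert('f')): buffer="vtxfdjfd" (len 8), cursors c1@4 c2@7, authorship ...11.22
After op 4 (move_left): buffer="vtxfdjfd" (len 8), cursors c1@3 c2@6, authorship ...11.22
After op 5 (insert('r')): buffer="vtxrfdjrfd" (len 10), cursors c1@4 c2@8, authorship ...111.222
Authorship (.=original, N=cursor N): . . . 1 1 1 . 2 2 2
Index 9: author = 2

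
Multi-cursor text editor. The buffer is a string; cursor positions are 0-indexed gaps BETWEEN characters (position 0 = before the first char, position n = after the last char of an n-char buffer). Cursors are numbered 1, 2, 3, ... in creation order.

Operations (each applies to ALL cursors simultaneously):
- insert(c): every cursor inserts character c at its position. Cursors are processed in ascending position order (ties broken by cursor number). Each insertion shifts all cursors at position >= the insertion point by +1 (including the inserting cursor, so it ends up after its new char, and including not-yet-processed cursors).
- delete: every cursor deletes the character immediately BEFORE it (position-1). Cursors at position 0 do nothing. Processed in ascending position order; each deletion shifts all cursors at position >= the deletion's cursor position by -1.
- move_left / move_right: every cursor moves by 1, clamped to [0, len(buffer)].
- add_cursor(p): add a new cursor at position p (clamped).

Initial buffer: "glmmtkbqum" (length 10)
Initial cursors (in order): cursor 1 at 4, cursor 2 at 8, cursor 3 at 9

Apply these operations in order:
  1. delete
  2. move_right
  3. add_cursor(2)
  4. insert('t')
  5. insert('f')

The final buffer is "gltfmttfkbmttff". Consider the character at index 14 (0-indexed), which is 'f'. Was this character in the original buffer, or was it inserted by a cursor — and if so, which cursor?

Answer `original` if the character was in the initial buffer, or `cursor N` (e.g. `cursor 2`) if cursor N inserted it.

Answer: cursor 3

Derivation:
After op 1 (delete): buffer="glmtkbm" (len 7), cursors c1@3 c2@6 c3@6, authorship .......
After op 2 (move_right): buffer="glmtkbm" (len 7), cursors c1@4 c2@7 c3@7, authorship .......
After op 3 (add_cursor(2)): buffer="glmtkbm" (len 7), cursors c4@2 c1@4 c2@7 c3@7, authorship .......
After op 4 (insert('t')): buffer="gltmttkbmtt" (len 11), cursors c4@3 c1@6 c2@11 c3@11, authorship ..4..1...23
After op 5 (insert('f')): buffer="gltfmttfkbmttff" (len 15), cursors c4@4 c1@8 c2@15 c3@15, authorship ..44..11...2323
Authorship (.=original, N=cursor N): . . 4 4 . . 1 1 . . . 2 3 2 3
Index 14: author = 3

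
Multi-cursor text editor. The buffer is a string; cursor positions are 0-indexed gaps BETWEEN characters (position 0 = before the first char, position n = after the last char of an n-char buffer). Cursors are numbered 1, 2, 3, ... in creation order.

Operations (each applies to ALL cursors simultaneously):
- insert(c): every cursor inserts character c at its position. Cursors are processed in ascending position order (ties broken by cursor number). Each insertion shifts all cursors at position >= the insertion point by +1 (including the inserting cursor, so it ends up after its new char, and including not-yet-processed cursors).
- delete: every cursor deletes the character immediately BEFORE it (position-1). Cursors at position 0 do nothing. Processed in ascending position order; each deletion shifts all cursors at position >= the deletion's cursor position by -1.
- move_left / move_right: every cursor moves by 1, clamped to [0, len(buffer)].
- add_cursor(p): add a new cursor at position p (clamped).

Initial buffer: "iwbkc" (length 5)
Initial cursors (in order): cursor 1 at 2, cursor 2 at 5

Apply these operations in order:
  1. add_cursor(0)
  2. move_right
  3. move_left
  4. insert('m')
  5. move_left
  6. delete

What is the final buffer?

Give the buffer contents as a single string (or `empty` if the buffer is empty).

After op 1 (add_cursor(0)): buffer="iwbkc" (len 5), cursors c3@0 c1@2 c2@5, authorship .....
After op 2 (move_right): buffer="iwbkc" (len 5), cursors c3@1 c1@3 c2@5, authorship .....
After op 3 (move_left): buffer="iwbkc" (len 5), cursors c3@0 c1@2 c2@4, authorship .....
After op 4 (insert('m')): buffer="miwmbkmc" (len 8), cursors c3@1 c1@4 c2@7, authorship 3..1..2.
After op 5 (move_left): buffer="miwmbkmc" (len 8), cursors c3@0 c1@3 c2@6, authorship 3..1..2.
After op 6 (delete): buffer="mimbmc" (len 6), cursors c3@0 c1@2 c2@4, authorship 3.1.2.

Answer: mimbmc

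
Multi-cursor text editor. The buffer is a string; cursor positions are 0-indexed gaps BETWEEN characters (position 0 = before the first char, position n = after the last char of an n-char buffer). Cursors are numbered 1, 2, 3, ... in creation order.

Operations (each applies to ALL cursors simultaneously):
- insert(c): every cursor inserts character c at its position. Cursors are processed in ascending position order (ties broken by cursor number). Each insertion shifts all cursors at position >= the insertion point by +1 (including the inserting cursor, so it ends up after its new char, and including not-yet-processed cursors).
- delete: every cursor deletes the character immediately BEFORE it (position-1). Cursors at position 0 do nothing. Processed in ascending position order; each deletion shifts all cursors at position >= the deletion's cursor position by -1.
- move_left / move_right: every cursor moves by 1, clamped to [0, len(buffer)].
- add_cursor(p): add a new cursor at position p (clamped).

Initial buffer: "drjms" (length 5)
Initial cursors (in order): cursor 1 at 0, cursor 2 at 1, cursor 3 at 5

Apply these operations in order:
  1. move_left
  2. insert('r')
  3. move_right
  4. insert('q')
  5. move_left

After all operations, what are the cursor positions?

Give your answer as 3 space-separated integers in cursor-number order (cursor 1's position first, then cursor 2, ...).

After op 1 (move_left): buffer="drjms" (len 5), cursors c1@0 c2@0 c3@4, authorship .....
After op 2 (insert('r')): buffer="rrdrjmrs" (len 8), cursors c1@2 c2@2 c3@7, authorship 12....3.
After op 3 (move_right): buffer="rrdrjmrs" (len 8), cursors c1@3 c2@3 c3@8, authorship 12....3.
After op 4 (insert('q')): buffer="rrdqqrjmrsq" (len 11), cursors c1@5 c2@5 c3@11, authorship 12.12...3.3
After op 5 (move_left): buffer="rrdqqrjmrsq" (len 11), cursors c1@4 c2@4 c3@10, authorship 12.12...3.3

Answer: 4 4 10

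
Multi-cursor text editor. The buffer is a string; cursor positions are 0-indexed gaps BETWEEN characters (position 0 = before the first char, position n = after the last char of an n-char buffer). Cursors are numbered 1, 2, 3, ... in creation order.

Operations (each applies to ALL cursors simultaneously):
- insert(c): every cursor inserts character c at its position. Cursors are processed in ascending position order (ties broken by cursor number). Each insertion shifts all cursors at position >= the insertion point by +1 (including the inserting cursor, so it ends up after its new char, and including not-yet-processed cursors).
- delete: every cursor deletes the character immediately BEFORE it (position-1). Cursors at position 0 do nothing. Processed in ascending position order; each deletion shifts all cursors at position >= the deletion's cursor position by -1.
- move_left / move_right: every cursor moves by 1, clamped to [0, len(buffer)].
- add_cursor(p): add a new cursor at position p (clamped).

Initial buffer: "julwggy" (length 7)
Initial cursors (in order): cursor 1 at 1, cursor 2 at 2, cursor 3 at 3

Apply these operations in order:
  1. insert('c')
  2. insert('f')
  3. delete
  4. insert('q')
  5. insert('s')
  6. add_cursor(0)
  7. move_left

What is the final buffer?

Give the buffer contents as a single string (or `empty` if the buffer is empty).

Answer: jcqsucqslcqswggy

Derivation:
After op 1 (insert('c')): buffer="jcuclcwggy" (len 10), cursors c1@2 c2@4 c3@6, authorship .1.2.3....
After op 2 (insert('f')): buffer="jcfucflcfwggy" (len 13), cursors c1@3 c2@6 c3@9, authorship .11.22.33....
After op 3 (delete): buffer="jcuclcwggy" (len 10), cursors c1@2 c2@4 c3@6, authorship .1.2.3....
After op 4 (insert('q')): buffer="jcqucqlcqwggy" (len 13), cursors c1@3 c2@6 c3@9, authorship .11.22.33....
After op 5 (insert('s')): buffer="jcqsucqslcqswggy" (len 16), cursors c1@4 c2@8 c3@12, authorship .111.222.333....
After op 6 (add_cursor(0)): buffer="jcqsucqslcqswggy" (len 16), cursors c4@0 c1@4 c2@8 c3@12, authorship .111.222.333....
After op 7 (move_left): buffer="jcqsucqslcqswggy" (len 16), cursors c4@0 c1@3 c2@7 c3@11, authorship .111.222.333....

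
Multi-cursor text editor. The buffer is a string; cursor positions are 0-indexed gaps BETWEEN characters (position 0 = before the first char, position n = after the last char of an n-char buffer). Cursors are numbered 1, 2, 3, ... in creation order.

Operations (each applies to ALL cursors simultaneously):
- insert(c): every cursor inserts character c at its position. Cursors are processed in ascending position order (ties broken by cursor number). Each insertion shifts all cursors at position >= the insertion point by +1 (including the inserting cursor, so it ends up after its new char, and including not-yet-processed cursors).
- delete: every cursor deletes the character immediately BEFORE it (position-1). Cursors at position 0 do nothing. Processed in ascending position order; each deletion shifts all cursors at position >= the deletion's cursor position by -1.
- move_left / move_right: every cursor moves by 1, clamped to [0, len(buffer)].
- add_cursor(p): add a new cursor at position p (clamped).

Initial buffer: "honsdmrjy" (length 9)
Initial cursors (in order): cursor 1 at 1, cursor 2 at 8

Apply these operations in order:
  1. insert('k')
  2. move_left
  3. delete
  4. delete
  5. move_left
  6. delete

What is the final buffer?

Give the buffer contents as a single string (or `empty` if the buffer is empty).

Answer: konsmky

Derivation:
After op 1 (insert('k')): buffer="hkonsdmrjky" (len 11), cursors c1@2 c2@10, authorship .1.......2.
After op 2 (move_left): buffer="hkonsdmrjky" (len 11), cursors c1@1 c2@9, authorship .1.......2.
After op 3 (delete): buffer="konsdmrky" (len 9), cursors c1@0 c2@7, authorship 1......2.
After op 4 (delete): buffer="konsdmky" (len 8), cursors c1@0 c2@6, authorship 1.....2.
After op 5 (move_left): buffer="konsdmky" (len 8), cursors c1@0 c2@5, authorship 1.....2.
After op 6 (delete): buffer="konsmky" (len 7), cursors c1@0 c2@4, authorship 1....2.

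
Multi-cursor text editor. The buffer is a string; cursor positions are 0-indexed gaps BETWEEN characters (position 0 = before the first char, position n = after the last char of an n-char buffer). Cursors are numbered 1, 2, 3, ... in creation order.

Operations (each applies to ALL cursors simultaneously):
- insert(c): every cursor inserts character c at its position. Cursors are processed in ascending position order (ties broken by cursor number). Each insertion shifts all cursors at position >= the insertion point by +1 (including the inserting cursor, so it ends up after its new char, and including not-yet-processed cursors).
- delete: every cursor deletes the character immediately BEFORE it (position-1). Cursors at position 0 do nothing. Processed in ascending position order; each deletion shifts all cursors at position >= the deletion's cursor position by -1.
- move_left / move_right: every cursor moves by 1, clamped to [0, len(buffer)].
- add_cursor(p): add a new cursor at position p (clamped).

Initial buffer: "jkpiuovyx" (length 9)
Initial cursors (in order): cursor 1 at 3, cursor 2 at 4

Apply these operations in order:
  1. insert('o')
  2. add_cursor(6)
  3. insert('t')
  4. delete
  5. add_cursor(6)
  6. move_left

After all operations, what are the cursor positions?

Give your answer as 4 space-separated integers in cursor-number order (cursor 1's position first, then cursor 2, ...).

After op 1 (insert('o')): buffer="jkpoiouovyx" (len 11), cursors c1@4 c2@6, authorship ...1.2.....
After op 2 (add_cursor(6)): buffer="jkpoiouovyx" (len 11), cursors c1@4 c2@6 c3@6, authorship ...1.2.....
After op 3 (insert('t')): buffer="jkpotiottuovyx" (len 14), cursors c1@5 c2@9 c3@9, authorship ...11.223.....
After op 4 (delete): buffer="jkpoiouovyx" (len 11), cursors c1@4 c2@6 c3@6, authorship ...1.2.....
After op 5 (add_cursor(6)): buffer="jkpoiouovyx" (len 11), cursors c1@4 c2@6 c3@6 c4@6, authorship ...1.2.....
After op 6 (move_left): buffer="jkpoiouovyx" (len 11), cursors c1@3 c2@5 c3@5 c4@5, authorship ...1.2.....

Answer: 3 5 5 5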